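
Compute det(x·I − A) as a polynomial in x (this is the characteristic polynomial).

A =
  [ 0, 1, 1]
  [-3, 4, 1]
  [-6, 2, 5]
x^3 - 9*x^2 + 27*x - 27

Expanding det(x·I − A) (e.g. by cofactor expansion or by noting that A is similar to its Jordan form J, which has the same characteristic polynomial as A) gives
  χ_A(x) = x^3 - 9*x^2 + 27*x - 27
which factors as (x - 3)^3. The eigenvalues (with algebraic multiplicities) are λ = 3 with multiplicity 3.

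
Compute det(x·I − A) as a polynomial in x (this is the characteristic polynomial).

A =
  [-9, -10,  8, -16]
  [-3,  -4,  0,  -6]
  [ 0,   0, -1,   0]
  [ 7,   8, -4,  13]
x^4 + x^3 - 3*x^2 - 5*x - 2

Expanding det(x·I − A) (e.g. by cofactor expansion or by noting that A is similar to its Jordan form J, which has the same characteristic polynomial as A) gives
  χ_A(x) = x^4 + x^3 - 3*x^2 - 5*x - 2
which factors as (x - 2)*(x + 1)^3. The eigenvalues (with algebraic multiplicities) are λ = -1 with multiplicity 3, λ = 2 with multiplicity 1.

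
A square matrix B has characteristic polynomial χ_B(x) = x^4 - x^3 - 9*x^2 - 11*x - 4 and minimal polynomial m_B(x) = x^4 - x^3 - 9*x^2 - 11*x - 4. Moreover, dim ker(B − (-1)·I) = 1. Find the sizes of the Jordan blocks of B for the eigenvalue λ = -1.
Block sizes for λ = -1: [3]

Step 1 — from the characteristic polynomial, algebraic multiplicity of λ = -1 is 3. From dim ker(B − (-1)·I) = 1, there are exactly 1 Jordan blocks for λ = -1.
Step 2 — from the minimal polynomial, the factor (x + 1)^3 tells us the largest block for λ = -1 has size 3.
Step 3 — with total size 3, 1 blocks, and largest block 3, the block sizes (in nonincreasing order) are [3].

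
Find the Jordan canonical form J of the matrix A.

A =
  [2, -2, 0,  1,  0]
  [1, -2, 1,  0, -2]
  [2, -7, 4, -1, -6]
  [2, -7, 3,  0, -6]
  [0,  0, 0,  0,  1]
J_3(1) ⊕ J_1(1) ⊕ J_1(1)

The characteristic polynomial is
  det(x·I − A) = x^5 - 5*x^4 + 10*x^3 - 10*x^2 + 5*x - 1 = (x - 1)^5

Eigenvalues and multiplicities (the geometric multiplicity of λ is n − rank(A − λI), which equals the number of Jordan blocks for λ):
  λ = 1: algebraic multiplicity = 5, geometric multiplicity = 3

Determining the block sizes for each eigenvalue:
  λ = 1: with am = 5 and gm = 3, the partition is not yet determined (e.g. several partitions of 5 into 3 parts exist). Let N = A − (1)·I. Computing rank(N^1) = 2, rank(N^2) = 1, rank(N^3) = 0; the number of blocks of size ≥ j is rank(N^{j−1}) − rank(N^j), giving [3, 1, 1]. So we have 1 block(s) of size 3, 2 block(s) of size 1 → block sizes [3, 1, 1]

Assembling the blocks gives a Jordan form
J =
  [1, 1, 0, 0, 0]
  [0, 1, 1, 0, 0]
  [0, 0, 1, 0, 0]
  [0, 0, 0, 1, 0]
  [0, 0, 0, 0, 1]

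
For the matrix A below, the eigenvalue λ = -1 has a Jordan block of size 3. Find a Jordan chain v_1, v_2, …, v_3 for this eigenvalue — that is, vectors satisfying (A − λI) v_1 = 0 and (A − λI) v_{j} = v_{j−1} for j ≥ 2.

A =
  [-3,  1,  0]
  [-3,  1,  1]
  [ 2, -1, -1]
A Jordan chain for λ = -1 of length 3:
v_1 = (1, 2, -1)ᵀ
v_2 = (-2, -3, 2)ᵀ
v_3 = (1, 0, 0)ᵀ

Let N = A − (-1)·I. We want v_3 with N^3 v_3 = 0 but N^2 v_3 ≠ 0; then v_{j-1} := N · v_j for j = 3, …, 2.

Pick v_3 = (1, 0, 0)ᵀ.
Then v_2 = N · v_3 = (-2, -3, 2)ᵀ.
Then v_1 = N · v_2 = (1, 2, -1)ᵀ.

Sanity check: (A − (-1)·I) v_1 = (0, 0, 0)ᵀ = 0. ✓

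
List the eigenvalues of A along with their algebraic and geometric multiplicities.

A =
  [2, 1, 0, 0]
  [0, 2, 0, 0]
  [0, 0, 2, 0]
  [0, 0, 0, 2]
λ = 2: alg = 4, geom = 3

Step 1 — factor the characteristic polynomial to read off the algebraic multiplicities:
  χ_A(x) = (x - 2)^4

Step 2 — compute geometric multiplicities via the rank-nullity identity g(λ) = n − rank(A − λI):
  rank(A − (2)·I) = 1, so dim ker(A − (2)·I) = n − 1 = 3

Summary:
  λ = 2: algebraic multiplicity = 4, geometric multiplicity = 3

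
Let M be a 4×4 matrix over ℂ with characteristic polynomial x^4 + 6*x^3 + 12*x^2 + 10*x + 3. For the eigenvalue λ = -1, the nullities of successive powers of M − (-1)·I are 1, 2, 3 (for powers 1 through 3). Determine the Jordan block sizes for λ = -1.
Block sizes for λ = -1: [3]

From the dimensions of kernels of powers, the number of Jordan blocks of size at least j is d_j − d_{j−1} where d_j = dim ker(N^j) (with d_0 = 0). Computing the differences gives [1, 1, 1].
The number of blocks of size exactly k is (#blocks of size ≥ k) − (#blocks of size ≥ k + 1), so the partition is: 1 block(s) of size 3.
In nonincreasing order the block sizes are [3].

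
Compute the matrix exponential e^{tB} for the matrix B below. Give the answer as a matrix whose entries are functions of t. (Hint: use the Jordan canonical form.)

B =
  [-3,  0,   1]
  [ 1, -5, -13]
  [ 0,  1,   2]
e^{tB} =
  [t^2*exp(-2*t)/2 - t*exp(-2*t) + exp(-2*t), t^2*exp(-2*t)/2, 3*t^2*exp(-2*t)/2 + t*exp(-2*t)]
  [-2*t^2*exp(-2*t) + t*exp(-2*t), -2*t^2*exp(-2*t) - 3*t*exp(-2*t) + exp(-2*t), -6*t^2*exp(-2*t) - 13*t*exp(-2*t)]
  [t^2*exp(-2*t)/2, t^2*exp(-2*t)/2 + t*exp(-2*t), 3*t^2*exp(-2*t)/2 + 4*t*exp(-2*t) + exp(-2*t)]

Strategy: write B = P · J · P⁻¹ where J is a Jordan canonical form, so e^{tB} = P · e^{tJ} · P⁻¹, and e^{tJ} can be computed block-by-block.

B has Jordan form
J =
  [-2,  1,  0]
  [ 0, -2,  1]
  [ 0,  0, -2]
(up to reordering of blocks).

Per-block formulas:
  For a 3×3 Jordan block J_3(-2): exp(t · J_3(-2)) = e^(-2t)·(I + t·N + (t^2/2)·N^2), where N is the 3×3 nilpotent shift.

After assembling e^{tJ} and conjugating by P, we get:

e^{tB} =
  [t^2*exp(-2*t)/2 - t*exp(-2*t) + exp(-2*t), t^2*exp(-2*t)/2, 3*t^2*exp(-2*t)/2 + t*exp(-2*t)]
  [-2*t^2*exp(-2*t) + t*exp(-2*t), -2*t^2*exp(-2*t) - 3*t*exp(-2*t) + exp(-2*t), -6*t^2*exp(-2*t) - 13*t*exp(-2*t)]
  [t^2*exp(-2*t)/2, t^2*exp(-2*t)/2 + t*exp(-2*t), 3*t^2*exp(-2*t)/2 + 4*t*exp(-2*t) + exp(-2*t)]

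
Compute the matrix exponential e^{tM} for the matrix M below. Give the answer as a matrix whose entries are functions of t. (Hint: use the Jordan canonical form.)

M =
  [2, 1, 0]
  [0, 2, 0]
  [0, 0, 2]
e^{tM} =
  [exp(2*t), t*exp(2*t), 0]
  [0, exp(2*t), 0]
  [0, 0, exp(2*t)]

Strategy: write M = P · J · P⁻¹ where J is a Jordan canonical form, so e^{tM} = P · e^{tJ} · P⁻¹, and e^{tJ} can be computed block-by-block.

M has Jordan form
J =
  [2, 1, 0]
  [0, 2, 0]
  [0, 0, 2]
(up to reordering of blocks).

Per-block formulas:
  For a 2×2 Jordan block J_2(2): exp(t · J_2(2)) = e^(2t)·(I + t·N), where N is the 2×2 nilpotent shift.
  For a 1×1 block at λ = 2: exp(t · [2]) = [e^(2t)].

After assembling e^{tJ} and conjugating by P, we get:

e^{tM} =
  [exp(2*t), t*exp(2*t), 0]
  [0, exp(2*t), 0]
  [0, 0, exp(2*t)]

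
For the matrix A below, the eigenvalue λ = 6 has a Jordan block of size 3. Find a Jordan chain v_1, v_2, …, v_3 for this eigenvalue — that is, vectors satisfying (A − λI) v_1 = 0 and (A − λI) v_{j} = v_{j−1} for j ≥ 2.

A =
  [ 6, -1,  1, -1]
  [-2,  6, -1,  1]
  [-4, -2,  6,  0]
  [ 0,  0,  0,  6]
A Jordan chain for λ = 6 of length 3:
v_1 = (-2, 4, 4, 0)ᵀ
v_2 = (0, -2, -4, 0)ᵀ
v_3 = (1, 0, 0, 0)ᵀ

Let N = A − (6)·I. We want v_3 with N^3 v_3 = 0 but N^2 v_3 ≠ 0; then v_{j-1} := N · v_j for j = 3, …, 2.

Pick v_3 = (1, 0, 0, 0)ᵀ.
Then v_2 = N · v_3 = (0, -2, -4, 0)ᵀ.
Then v_1 = N · v_2 = (-2, 4, 4, 0)ᵀ.

Sanity check: (A − (6)·I) v_1 = (0, 0, 0, 0)ᵀ = 0. ✓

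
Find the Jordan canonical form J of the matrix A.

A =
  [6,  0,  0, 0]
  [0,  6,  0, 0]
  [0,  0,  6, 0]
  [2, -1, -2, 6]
J_2(6) ⊕ J_1(6) ⊕ J_1(6)

The characteristic polynomial is
  det(x·I − A) = x^4 - 24*x^3 + 216*x^2 - 864*x + 1296 = (x - 6)^4

Eigenvalues and multiplicities (the geometric multiplicity of λ is n − rank(A − λI), which equals the number of Jordan blocks for λ):
  λ = 6: algebraic multiplicity = 4, geometric multiplicity = 3

Determining the block sizes for each eigenvalue:
  λ = 6: 3 blocks summing to 4 forces exactly one block of size 2 and the rest size 1 → block sizes [2, 1, 1]

Assembling the blocks gives a Jordan form
J =
  [6, 1, 0, 0]
  [0, 6, 0, 0]
  [0, 0, 6, 0]
  [0, 0, 0, 6]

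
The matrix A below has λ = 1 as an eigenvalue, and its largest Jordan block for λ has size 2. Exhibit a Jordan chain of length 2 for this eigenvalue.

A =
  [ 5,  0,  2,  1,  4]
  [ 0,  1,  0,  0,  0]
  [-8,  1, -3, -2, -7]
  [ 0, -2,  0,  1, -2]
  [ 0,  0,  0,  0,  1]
A Jordan chain for λ = 1 of length 2:
v_1 = (4, 0, -8, 0, 0)ᵀ
v_2 = (1, 0, 0, 0, 0)ᵀ

Let N = A − (1)·I. We want v_2 with N^2 v_2 = 0 but N^1 v_2 ≠ 0; then v_{j-1} := N · v_j for j = 2, …, 2.

Pick v_2 = (1, 0, 0, 0, 0)ᵀ.
Then v_1 = N · v_2 = (4, 0, -8, 0, 0)ᵀ.

Sanity check: (A − (1)·I) v_1 = (0, 0, 0, 0, 0)ᵀ = 0. ✓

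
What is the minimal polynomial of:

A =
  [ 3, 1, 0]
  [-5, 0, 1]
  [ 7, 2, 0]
x^3 - 3*x^2 + 3*x - 1

The characteristic polynomial is χ_A(x) = (x - 1)^3, so the eigenvalues are known. The minimal polynomial is
  m_A(x) = Π_λ (x − λ)^{k_λ}
where k_λ is the size of the *largest* Jordan block for λ (equivalently, the smallest k with (A − λI)^k v = 0 for every generalised eigenvector v of λ).

  λ = 1: largest Jordan block has size 3, contributing (x − 1)^3

So m_A(x) = (x - 1)^3 = x^3 - 3*x^2 + 3*x - 1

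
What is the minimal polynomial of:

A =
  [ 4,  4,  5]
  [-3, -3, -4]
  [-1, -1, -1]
x^3

The characteristic polynomial is χ_A(x) = x^3, so the eigenvalues are known. The minimal polynomial is
  m_A(x) = Π_λ (x − λ)^{k_λ}
where k_λ is the size of the *largest* Jordan block for λ (equivalently, the smallest k with (A − λI)^k v = 0 for every generalised eigenvector v of λ).

  λ = 0: largest Jordan block has size 3, contributing (x − 0)^3

So m_A(x) = x^3 = x^3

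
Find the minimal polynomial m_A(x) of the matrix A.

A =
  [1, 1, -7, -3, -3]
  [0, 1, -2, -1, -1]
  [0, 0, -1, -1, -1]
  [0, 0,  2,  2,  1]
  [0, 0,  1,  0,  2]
x^3 - 3*x^2 + 3*x - 1

The characteristic polynomial is χ_A(x) = (x - 1)^5, so the eigenvalues are known. The minimal polynomial is
  m_A(x) = Π_λ (x − λ)^{k_λ}
where k_λ is the size of the *largest* Jordan block for λ (equivalently, the smallest k with (A − λI)^k v = 0 for every generalised eigenvector v of λ).

  λ = 1: largest Jordan block has size 3, contributing (x − 1)^3

So m_A(x) = (x - 1)^3 = x^3 - 3*x^2 + 3*x - 1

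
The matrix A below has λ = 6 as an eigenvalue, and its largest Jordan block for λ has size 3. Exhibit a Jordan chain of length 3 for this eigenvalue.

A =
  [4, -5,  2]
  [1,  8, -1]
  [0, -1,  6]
A Jordan chain for λ = 6 of length 3:
v_1 = (-1, 0, -1)ᵀ
v_2 = (-2, 1, 0)ᵀ
v_3 = (1, 0, 0)ᵀ

Let N = A − (6)·I. We want v_3 with N^3 v_3 = 0 but N^2 v_3 ≠ 0; then v_{j-1} := N · v_j for j = 3, …, 2.

Pick v_3 = (1, 0, 0)ᵀ.
Then v_2 = N · v_3 = (-2, 1, 0)ᵀ.
Then v_1 = N · v_2 = (-1, 0, -1)ᵀ.

Sanity check: (A − (6)·I) v_1 = (0, 0, 0)ᵀ = 0. ✓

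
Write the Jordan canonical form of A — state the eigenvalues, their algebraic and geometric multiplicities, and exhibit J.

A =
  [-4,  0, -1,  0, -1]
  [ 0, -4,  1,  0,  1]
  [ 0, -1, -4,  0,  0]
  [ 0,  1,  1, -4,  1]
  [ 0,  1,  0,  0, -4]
J_3(-4) ⊕ J_1(-4) ⊕ J_1(-4)

The characteristic polynomial is
  det(x·I − A) = x^5 + 20*x^4 + 160*x^3 + 640*x^2 + 1280*x + 1024 = (x + 4)^5

Eigenvalues and multiplicities (the geometric multiplicity of λ is n − rank(A − λI), which equals the number of Jordan blocks for λ):
  λ = -4: algebraic multiplicity = 5, geometric multiplicity = 3

Determining the block sizes for each eigenvalue:
  λ = -4: with am = 5 and gm = 3, the partition is not yet determined (e.g. several partitions of 5 into 3 parts exist). Let N = A − (-4)·I. Computing rank(N^1) = 2, rank(N^2) = 1, rank(N^3) = 0; the number of blocks of size ≥ j is rank(N^{j−1}) − rank(N^j), giving [3, 1, 1]. So we have 1 block(s) of size 3, 2 block(s) of size 1 → block sizes [3, 1, 1]

Assembling the blocks gives a Jordan form
J =
  [-4,  1,  0,  0,  0]
  [ 0, -4,  1,  0,  0]
  [ 0,  0, -4,  0,  0]
  [ 0,  0,  0, -4,  0]
  [ 0,  0,  0,  0, -4]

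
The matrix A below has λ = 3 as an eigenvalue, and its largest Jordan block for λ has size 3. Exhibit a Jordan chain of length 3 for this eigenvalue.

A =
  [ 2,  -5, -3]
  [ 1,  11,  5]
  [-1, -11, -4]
A Jordan chain for λ = 3 of length 3:
v_1 = (-1, 2, -3)ᵀ
v_2 = (-1, 1, -1)ᵀ
v_3 = (1, 0, 0)ᵀ

Let N = A − (3)·I. We want v_3 with N^3 v_3 = 0 but N^2 v_3 ≠ 0; then v_{j-1} := N · v_j for j = 3, …, 2.

Pick v_3 = (1, 0, 0)ᵀ.
Then v_2 = N · v_3 = (-1, 1, -1)ᵀ.
Then v_1 = N · v_2 = (-1, 2, -3)ᵀ.

Sanity check: (A − (3)·I) v_1 = (0, 0, 0)ᵀ = 0. ✓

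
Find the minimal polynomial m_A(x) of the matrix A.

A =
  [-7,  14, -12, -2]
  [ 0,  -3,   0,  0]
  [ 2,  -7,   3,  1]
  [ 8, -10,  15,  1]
x^3 + 3*x^2

The characteristic polynomial is χ_A(x) = x^2*(x + 3)^2, so the eigenvalues are known. The minimal polynomial is
  m_A(x) = Π_λ (x − λ)^{k_λ}
where k_λ is the size of the *largest* Jordan block for λ (equivalently, the smallest k with (A − λI)^k v = 0 for every generalised eigenvector v of λ).

  λ = -3: largest Jordan block has size 1, contributing (x + 3)
  λ = 0: largest Jordan block has size 2, contributing (x − 0)^2

So m_A(x) = x^2*(x + 3) = x^3 + 3*x^2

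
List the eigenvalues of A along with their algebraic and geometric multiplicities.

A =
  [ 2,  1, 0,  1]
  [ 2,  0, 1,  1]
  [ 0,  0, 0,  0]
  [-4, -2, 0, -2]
λ = 0: alg = 4, geom = 2

Step 1 — factor the characteristic polynomial to read off the algebraic multiplicities:
  χ_A(x) = x^4

Step 2 — compute geometric multiplicities via the rank-nullity identity g(λ) = n − rank(A − λI):
  rank(A − (0)·I) = 2, so dim ker(A − (0)·I) = n − 2 = 2

Summary:
  λ = 0: algebraic multiplicity = 4, geometric multiplicity = 2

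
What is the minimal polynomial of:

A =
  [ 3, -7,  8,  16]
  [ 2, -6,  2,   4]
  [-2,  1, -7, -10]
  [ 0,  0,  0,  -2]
x^3 + 10*x^2 + 31*x + 30

The characteristic polynomial is χ_A(x) = (x + 2)^2*(x + 3)*(x + 5), so the eigenvalues are known. The minimal polynomial is
  m_A(x) = Π_λ (x − λ)^{k_λ}
where k_λ is the size of the *largest* Jordan block for λ (equivalently, the smallest k with (A − λI)^k v = 0 for every generalised eigenvector v of λ).

  λ = -5: largest Jordan block has size 1, contributing (x + 5)
  λ = -3: largest Jordan block has size 1, contributing (x + 3)
  λ = -2: largest Jordan block has size 1, contributing (x + 2)

So m_A(x) = (x + 2)*(x + 3)*(x + 5) = x^3 + 10*x^2 + 31*x + 30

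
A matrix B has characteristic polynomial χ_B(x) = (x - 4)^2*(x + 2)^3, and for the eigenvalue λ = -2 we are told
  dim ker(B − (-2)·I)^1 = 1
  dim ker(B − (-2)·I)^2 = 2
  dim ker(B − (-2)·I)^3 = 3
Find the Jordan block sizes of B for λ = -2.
Block sizes for λ = -2: [3]

From the dimensions of kernels of powers, the number of Jordan blocks of size at least j is d_j − d_{j−1} where d_j = dim ker(N^j) (with d_0 = 0). Computing the differences gives [1, 1, 1].
The number of blocks of size exactly k is (#blocks of size ≥ k) − (#blocks of size ≥ k + 1), so the partition is: 1 block(s) of size 3.
In nonincreasing order the block sizes are [3].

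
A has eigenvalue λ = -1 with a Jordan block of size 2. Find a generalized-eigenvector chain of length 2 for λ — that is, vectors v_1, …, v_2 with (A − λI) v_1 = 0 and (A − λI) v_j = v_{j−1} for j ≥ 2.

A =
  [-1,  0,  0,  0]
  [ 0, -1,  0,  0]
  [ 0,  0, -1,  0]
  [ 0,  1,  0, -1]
A Jordan chain for λ = -1 of length 2:
v_1 = (0, 0, 0, 1)ᵀ
v_2 = (0, 1, 0, 0)ᵀ

Let N = A − (-1)·I. We want v_2 with N^2 v_2 = 0 but N^1 v_2 ≠ 0; then v_{j-1} := N · v_j for j = 2, …, 2.

Pick v_2 = (0, 1, 0, 0)ᵀ.
Then v_1 = N · v_2 = (0, 0, 0, 1)ᵀ.

Sanity check: (A − (-1)·I) v_1 = (0, 0, 0, 0)ᵀ = 0. ✓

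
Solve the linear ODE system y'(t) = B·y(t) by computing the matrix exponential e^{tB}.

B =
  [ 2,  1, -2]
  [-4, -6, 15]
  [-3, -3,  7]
e^{tB} =
  [3*t^2*exp(t)/2 + t*exp(t) + exp(t), t*exp(t), t^2*exp(t)/2 - 2*t*exp(t)]
  [-21*t^2*exp(t)/2 - 4*t*exp(t), -7*t*exp(t) + exp(t), -7*t^2*exp(t)/2 + 15*t*exp(t)]
  [-9*t^2*exp(t)/2 - 3*t*exp(t), -3*t*exp(t), -3*t^2*exp(t)/2 + 6*t*exp(t) + exp(t)]

Strategy: write B = P · J · P⁻¹ where J is a Jordan canonical form, so e^{tB} = P · e^{tJ} · P⁻¹, and e^{tJ} can be computed block-by-block.

B has Jordan form
J =
  [1, 1, 0]
  [0, 1, 1]
  [0, 0, 1]
(up to reordering of blocks).

Per-block formulas:
  For a 3×3 Jordan block J_3(1): exp(t · J_3(1)) = e^(1t)·(I + t·N + (t^2/2)·N^2), where N is the 3×3 nilpotent shift.

After assembling e^{tJ} and conjugating by P, we get:

e^{tB} =
  [3*t^2*exp(t)/2 + t*exp(t) + exp(t), t*exp(t), t^2*exp(t)/2 - 2*t*exp(t)]
  [-21*t^2*exp(t)/2 - 4*t*exp(t), -7*t*exp(t) + exp(t), -7*t^2*exp(t)/2 + 15*t*exp(t)]
  [-9*t^2*exp(t)/2 - 3*t*exp(t), -3*t*exp(t), -3*t^2*exp(t)/2 + 6*t*exp(t) + exp(t)]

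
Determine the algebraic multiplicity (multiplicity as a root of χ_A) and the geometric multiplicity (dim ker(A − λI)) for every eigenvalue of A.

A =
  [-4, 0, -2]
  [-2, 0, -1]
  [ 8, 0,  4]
λ = 0: alg = 3, geom = 2

Step 1 — factor the characteristic polynomial to read off the algebraic multiplicities:
  χ_A(x) = x^3

Step 2 — compute geometric multiplicities via the rank-nullity identity g(λ) = n − rank(A − λI):
  rank(A − (0)·I) = 1, so dim ker(A − (0)·I) = n − 1 = 2

Summary:
  λ = 0: algebraic multiplicity = 3, geometric multiplicity = 2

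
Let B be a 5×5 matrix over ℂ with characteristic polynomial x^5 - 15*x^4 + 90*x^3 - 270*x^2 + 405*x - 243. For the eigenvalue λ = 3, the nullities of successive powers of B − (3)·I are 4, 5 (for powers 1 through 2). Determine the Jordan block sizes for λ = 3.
Block sizes for λ = 3: [2, 1, 1, 1]

From the dimensions of kernels of powers, the number of Jordan blocks of size at least j is d_j − d_{j−1} where d_j = dim ker(N^j) (with d_0 = 0). Computing the differences gives [4, 1].
The number of blocks of size exactly k is (#blocks of size ≥ k) − (#blocks of size ≥ k + 1), so the partition is: 3 block(s) of size 1, 1 block(s) of size 2.
In nonincreasing order the block sizes are [2, 1, 1, 1].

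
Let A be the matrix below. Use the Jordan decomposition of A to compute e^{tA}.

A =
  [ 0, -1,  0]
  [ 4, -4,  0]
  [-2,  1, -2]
e^{tA} =
  [2*t*exp(-2*t) + exp(-2*t), -t*exp(-2*t), 0]
  [4*t*exp(-2*t), -2*t*exp(-2*t) + exp(-2*t), 0]
  [-2*t*exp(-2*t), t*exp(-2*t), exp(-2*t)]

Strategy: write A = P · J · P⁻¹ where J is a Jordan canonical form, so e^{tA} = P · e^{tJ} · P⁻¹, and e^{tJ} can be computed block-by-block.

A has Jordan form
J =
  [-2,  1,  0]
  [ 0, -2,  0]
  [ 0,  0, -2]
(up to reordering of blocks).

Per-block formulas:
  For a 2×2 Jordan block J_2(-2): exp(t · J_2(-2)) = e^(-2t)·(I + t·N), where N is the 2×2 nilpotent shift.
  For a 1×1 block at λ = -2: exp(t · [-2]) = [e^(-2t)].

After assembling e^{tJ} and conjugating by P, we get:

e^{tA} =
  [2*t*exp(-2*t) + exp(-2*t), -t*exp(-2*t), 0]
  [4*t*exp(-2*t), -2*t*exp(-2*t) + exp(-2*t), 0]
  [-2*t*exp(-2*t), t*exp(-2*t), exp(-2*t)]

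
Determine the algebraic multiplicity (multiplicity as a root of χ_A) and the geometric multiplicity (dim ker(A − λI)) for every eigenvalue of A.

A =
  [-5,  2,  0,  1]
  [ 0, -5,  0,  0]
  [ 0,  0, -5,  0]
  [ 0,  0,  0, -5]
λ = -5: alg = 4, geom = 3

Step 1 — factor the characteristic polynomial to read off the algebraic multiplicities:
  χ_A(x) = (x + 5)^4

Step 2 — compute geometric multiplicities via the rank-nullity identity g(λ) = n − rank(A − λI):
  rank(A − (-5)·I) = 1, so dim ker(A − (-5)·I) = n − 1 = 3

Summary:
  λ = -5: algebraic multiplicity = 4, geometric multiplicity = 3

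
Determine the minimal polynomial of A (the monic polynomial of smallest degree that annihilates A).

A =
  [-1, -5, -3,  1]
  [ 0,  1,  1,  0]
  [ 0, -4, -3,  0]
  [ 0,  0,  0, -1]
x^3 + 3*x^2 + 3*x + 1

The characteristic polynomial is χ_A(x) = (x + 1)^4, so the eigenvalues are known. The minimal polynomial is
  m_A(x) = Π_λ (x − λ)^{k_λ}
where k_λ is the size of the *largest* Jordan block for λ (equivalently, the smallest k with (A − λI)^k v = 0 for every generalised eigenvector v of λ).

  λ = -1: largest Jordan block has size 3, contributing (x + 1)^3

So m_A(x) = (x + 1)^3 = x^3 + 3*x^2 + 3*x + 1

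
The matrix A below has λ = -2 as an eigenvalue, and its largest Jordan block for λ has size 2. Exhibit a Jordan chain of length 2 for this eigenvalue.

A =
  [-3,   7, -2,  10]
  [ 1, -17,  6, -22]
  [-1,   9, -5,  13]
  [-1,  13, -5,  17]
A Jordan chain for λ = -2 of length 2:
v_1 = (-1, 1, -1, -1)ᵀ
v_2 = (1, 0, 0, 0)ᵀ

Let N = A − (-2)·I. We want v_2 with N^2 v_2 = 0 but N^1 v_2 ≠ 0; then v_{j-1} := N · v_j for j = 2, …, 2.

Pick v_2 = (1, 0, 0, 0)ᵀ.
Then v_1 = N · v_2 = (-1, 1, -1, -1)ᵀ.

Sanity check: (A − (-2)·I) v_1 = (0, 0, 0, 0)ᵀ = 0. ✓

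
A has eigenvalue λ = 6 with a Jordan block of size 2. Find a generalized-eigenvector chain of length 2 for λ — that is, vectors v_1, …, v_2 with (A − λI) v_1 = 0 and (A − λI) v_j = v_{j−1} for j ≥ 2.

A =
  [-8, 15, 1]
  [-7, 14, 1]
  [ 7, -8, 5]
A Jordan chain for λ = 6 of length 2:
v_1 = (1, 1, -1)ᵀ
v_2 = (1, 1, 0)ᵀ

Let N = A − (6)·I. We want v_2 with N^2 v_2 = 0 but N^1 v_2 ≠ 0; then v_{j-1} := N · v_j for j = 2, …, 2.

Pick v_2 = (1, 1, 0)ᵀ.
Then v_1 = N · v_2 = (1, 1, -1)ᵀ.

Sanity check: (A − (6)·I) v_1 = (0, 0, 0)ᵀ = 0. ✓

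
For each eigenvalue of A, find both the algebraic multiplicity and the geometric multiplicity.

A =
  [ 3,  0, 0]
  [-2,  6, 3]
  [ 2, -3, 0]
λ = 3: alg = 3, geom = 2

Step 1 — factor the characteristic polynomial to read off the algebraic multiplicities:
  χ_A(x) = (x - 3)^3

Step 2 — compute geometric multiplicities via the rank-nullity identity g(λ) = n − rank(A − λI):
  rank(A − (3)·I) = 1, so dim ker(A − (3)·I) = n − 1 = 2

Summary:
  λ = 3: algebraic multiplicity = 3, geometric multiplicity = 2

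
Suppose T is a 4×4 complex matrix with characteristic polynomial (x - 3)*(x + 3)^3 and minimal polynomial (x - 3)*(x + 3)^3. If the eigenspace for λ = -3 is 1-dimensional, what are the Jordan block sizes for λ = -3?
Block sizes for λ = -3: [3]

Step 1 — from the characteristic polynomial, algebraic multiplicity of λ = -3 is 3. From dim ker(T − (-3)·I) = 1, there are exactly 1 Jordan blocks for λ = -3.
Step 2 — from the minimal polynomial, the factor (x + 3)^3 tells us the largest block for λ = -3 has size 3.
Step 3 — with total size 3, 1 blocks, and largest block 3, the block sizes (in nonincreasing order) are [3].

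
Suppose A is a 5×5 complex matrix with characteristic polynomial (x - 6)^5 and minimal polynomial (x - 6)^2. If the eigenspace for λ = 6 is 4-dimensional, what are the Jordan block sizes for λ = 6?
Block sizes for λ = 6: [2, 1, 1, 1]

Step 1 — from the characteristic polynomial, algebraic multiplicity of λ = 6 is 5. From dim ker(A − (6)·I) = 4, there are exactly 4 Jordan blocks for λ = 6.
Step 2 — from the minimal polynomial, the factor (x − 6)^2 tells us the largest block for λ = 6 has size 2.
Step 3 — with total size 5, 4 blocks, and largest block 2, the block sizes (in nonincreasing order) are [2, 1, 1, 1].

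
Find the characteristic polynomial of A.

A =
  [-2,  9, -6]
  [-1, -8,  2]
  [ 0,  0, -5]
x^3 + 15*x^2 + 75*x + 125

Expanding det(x·I − A) (e.g. by cofactor expansion or by noting that A is similar to its Jordan form J, which has the same characteristic polynomial as A) gives
  χ_A(x) = x^3 + 15*x^2 + 75*x + 125
which factors as (x + 5)^3. The eigenvalues (with algebraic multiplicities) are λ = -5 with multiplicity 3.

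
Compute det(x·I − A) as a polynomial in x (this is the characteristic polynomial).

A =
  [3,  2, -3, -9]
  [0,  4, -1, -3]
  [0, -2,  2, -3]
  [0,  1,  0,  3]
x^4 - 12*x^3 + 54*x^2 - 108*x + 81

Expanding det(x·I − A) (e.g. by cofactor expansion or by noting that A is similar to its Jordan form J, which has the same characteristic polynomial as A) gives
  χ_A(x) = x^4 - 12*x^3 + 54*x^2 - 108*x + 81
which factors as (x - 3)^4. The eigenvalues (with algebraic multiplicities) are λ = 3 with multiplicity 4.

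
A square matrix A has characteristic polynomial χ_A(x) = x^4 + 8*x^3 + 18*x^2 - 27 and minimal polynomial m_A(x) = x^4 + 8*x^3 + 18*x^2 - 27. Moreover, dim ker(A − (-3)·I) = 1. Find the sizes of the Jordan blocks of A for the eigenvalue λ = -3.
Block sizes for λ = -3: [3]

Step 1 — from the characteristic polynomial, algebraic multiplicity of λ = -3 is 3. From dim ker(A − (-3)·I) = 1, there are exactly 1 Jordan blocks for λ = -3.
Step 2 — from the minimal polynomial, the factor (x + 3)^3 tells us the largest block for λ = -3 has size 3.
Step 3 — with total size 3, 1 blocks, and largest block 3, the block sizes (in nonincreasing order) are [3].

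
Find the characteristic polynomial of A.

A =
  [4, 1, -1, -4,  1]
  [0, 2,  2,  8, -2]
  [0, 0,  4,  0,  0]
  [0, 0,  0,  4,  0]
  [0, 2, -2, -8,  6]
x^5 - 20*x^4 + 160*x^3 - 640*x^2 + 1280*x - 1024

Expanding det(x·I − A) (e.g. by cofactor expansion or by noting that A is similar to its Jordan form J, which has the same characteristic polynomial as A) gives
  χ_A(x) = x^5 - 20*x^4 + 160*x^3 - 640*x^2 + 1280*x - 1024
which factors as (x - 4)^5. The eigenvalues (with algebraic multiplicities) are λ = 4 with multiplicity 5.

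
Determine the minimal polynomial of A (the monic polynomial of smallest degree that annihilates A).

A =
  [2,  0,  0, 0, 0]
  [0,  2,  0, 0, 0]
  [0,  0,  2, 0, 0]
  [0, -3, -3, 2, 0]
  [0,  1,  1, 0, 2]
x^2 - 4*x + 4

The characteristic polynomial is χ_A(x) = (x - 2)^5, so the eigenvalues are known. The minimal polynomial is
  m_A(x) = Π_λ (x − λ)^{k_λ}
where k_λ is the size of the *largest* Jordan block for λ (equivalently, the smallest k with (A − λI)^k v = 0 for every generalised eigenvector v of λ).

  λ = 2: largest Jordan block has size 2, contributing (x − 2)^2

So m_A(x) = (x - 2)^2 = x^2 - 4*x + 4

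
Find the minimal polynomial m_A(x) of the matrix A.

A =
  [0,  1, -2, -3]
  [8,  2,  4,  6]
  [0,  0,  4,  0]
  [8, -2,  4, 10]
x^2 - 8*x + 16

The characteristic polynomial is χ_A(x) = (x - 4)^4, so the eigenvalues are known. The minimal polynomial is
  m_A(x) = Π_λ (x − λ)^{k_λ}
where k_λ is the size of the *largest* Jordan block for λ (equivalently, the smallest k with (A − λI)^k v = 0 for every generalised eigenvector v of λ).

  λ = 4: largest Jordan block has size 2, contributing (x − 4)^2

So m_A(x) = (x - 4)^2 = x^2 - 8*x + 16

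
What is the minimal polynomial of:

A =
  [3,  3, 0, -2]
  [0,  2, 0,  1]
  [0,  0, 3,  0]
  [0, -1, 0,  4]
x^3 - 9*x^2 + 27*x - 27

The characteristic polynomial is χ_A(x) = (x - 3)^4, so the eigenvalues are known. The minimal polynomial is
  m_A(x) = Π_λ (x − λ)^{k_λ}
where k_λ is the size of the *largest* Jordan block for λ (equivalently, the smallest k with (A − λI)^k v = 0 for every generalised eigenvector v of λ).

  λ = 3: largest Jordan block has size 3, contributing (x − 3)^3

So m_A(x) = (x - 3)^3 = x^3 - 9*x^2 + 27*x - 27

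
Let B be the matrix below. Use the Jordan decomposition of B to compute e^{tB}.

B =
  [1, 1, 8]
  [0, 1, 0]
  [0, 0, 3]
e^{tB} =
  [exp(t), t*exp(t), 4*exp(3*t) - 4*exp(t)]
  [0, exp(t), 0]
  [0, 0, exp(3*t)]

Strategy: write B = P · J · P⁻¹ where J is a Jordan canonical form, so e^{tB} = P · e^{tJ} · P⁻¹, and e^{tJ} can be computed block-by-block.

B has Jordan form
J =
  [1, 1, 0]
  [0, 1, 0]
  [0, 0, 3]
(up to reordering of blocks).

Per-block formulas:
  For a 2×2 Jordan block J_2(1): exp(t · J_2(1)) = e^(1t)·(I + t·N), where N is the 2×2 nilpotent shift.
  For a 1×1 block at λ = 3: exp(t · [3]) = [e^(3t)].

After assembling e^{tJ} and conjugating by P, we get:

e^{tB} =
  [exp(t), t*exp(t), 4*exp(3*t) - 4*exp(t)]
  [0, exp(t), 0]
  [0, 0, exp(3*t)]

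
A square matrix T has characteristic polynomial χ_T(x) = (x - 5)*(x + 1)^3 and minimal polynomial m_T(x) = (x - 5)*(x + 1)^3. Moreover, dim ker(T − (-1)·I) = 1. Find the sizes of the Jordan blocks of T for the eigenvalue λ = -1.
Block sizes for λ = -1: [3]

Step 1 — from the characteristic polynomial, algebraic multiplicity of λ = -1 is 3. From dim ker(T − (-1)·I) = 1, there are exactly 1 Jordan blocks for λ = -1.
Step 2 — from the minimal polynomial, the factor (x + 1)^3 tells us the largest block for λ = -1 has size 3.
Step 3 — with total size 3, 1 blocks, and largest block 3, the block sizes (in nonincreasing order) are [3].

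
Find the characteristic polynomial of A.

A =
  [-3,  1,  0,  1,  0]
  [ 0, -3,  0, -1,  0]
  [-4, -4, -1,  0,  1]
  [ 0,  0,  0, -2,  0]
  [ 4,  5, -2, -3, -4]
x^5 + 13*x^4 + 67*x^3 + 171*x^2 + 216*x + 108

Expanding det(x·I − A) (e.g. by cofactor expansion or by noting that A is similar to its Jordan form J, which has the same characteristic polynomial as A) gives
  χ_A(x) = x^5 + 13*x^4 + 67*x^3 + 171*x^2 + 216*x + 108
which factors as (x + 2)^2*(x + 3)^3. The eigenvalues (with algebraic multiplicities) are λ = -3 with multiplicity 3, λ = -2 with multiplicity 2.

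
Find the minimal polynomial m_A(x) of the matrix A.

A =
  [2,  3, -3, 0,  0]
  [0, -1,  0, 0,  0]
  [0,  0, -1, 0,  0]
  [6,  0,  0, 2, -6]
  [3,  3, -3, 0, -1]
x^2 - x - 2

The characteristic polynomial is χ_A(x) = (x - 2)^2*(x + 1)^3, so the eigenvalues are known. The minimal polynomial is
  m_A(x) = Π_λ (x − λ)^{k_λ}
where k_λ is the size of the *largest* Jordan block for λ (equivalently, the smallest k with (A − λI)^k v = 0 for every generalised eigenvector v of λ).

  λ = -1: largest Jordan block has size 1, contributing (x + 1)
  λ = 2: largest Jordan block has size 1, contributing (x − 2)

So m_A(x) = (x - 2)*(x + 1) = x^2 - x - 2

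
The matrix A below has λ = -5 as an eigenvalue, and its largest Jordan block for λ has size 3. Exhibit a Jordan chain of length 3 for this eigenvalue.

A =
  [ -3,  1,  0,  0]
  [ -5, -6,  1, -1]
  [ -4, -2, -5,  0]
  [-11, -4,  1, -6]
A Jordan chain for λ = -5 of length 3:
v_1 = (-1, 2, 2, 5)ᵀ
v_2 = (2, -5, -4, -11)ᵀ
v_3 = (1, 0, 0, 0)ᵀ

Let N = A − (-5)·I. We want v_3 with N^3 v_3 = 0 but N^2 v_3 ≠ 0; then v_{j-1} := N · v_j for j = 3, …, 2.

Pick v_3 = (1, 0, 0, 0)ᵀ.
Then v_2 = N · v_3 = (2, -5, -4, -11)ᵀ.
Then v_1 = N · v_2 = (-1, 2, 2, 5)ᵀ.

Sanity check: (A − (-5)·I) v_1 = (0, 0, 0, 0)ᵀ = 0. ✓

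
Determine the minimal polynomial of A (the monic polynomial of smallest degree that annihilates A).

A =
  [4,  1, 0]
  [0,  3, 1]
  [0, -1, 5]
x^3 - 12*x^2 + 48*x - 64

The characteristic polynomial is χ_A(x) = (x - 4)^3, so the eigenvalues are known. The minimal polynomial is
  m_A(x) = Π_λ (x − λ)^{k_λ}
where k_λ is the size of the *largest* Jordan block for λ (equivalently, the smallest k with (A − λI)^k v = 0 for every generalised eigenvector v of λ).

  λ = 4: largest Jordan block has size 3, contributing (x − 4)^3

So m_A(x) = (x - 4)^3 = x^3 - 12*x^2 + 48*x - 64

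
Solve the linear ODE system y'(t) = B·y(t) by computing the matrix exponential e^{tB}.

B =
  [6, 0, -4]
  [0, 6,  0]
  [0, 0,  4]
e^{tB} =
  [exp(6*t), 0, -2*exp(6*t) + 2*exp(4*t)]
  [0, exp(6*t), 0]
  [0, 0, exp(4*t)]

Strategy: write B = P · J · P⁻¹ where J is a Jordan canonical form, so e^{tB} = P · e^{tJ} · P⁻¹, and e^{tJ} can be computed block-by-block.

B has Jordan form
J =
  [4, 0, 0]
  [0, 6, 0]
  [0, 0, 6]
(up to reordering of blocks).

Per-block formulas:
  For a 1×1 block at λ = 4: exp(t · [4]) = [e^(4t)].
  For a 1×1 block at λ = 6: exp(t · [6]) = [e^(6t)].

After assembling e^{tJ} and conjugating by P, we get:

e^{tB} =
  [exp(6*t), 0, -2*exp(6*t) + 2*exp(4*t)]
  [0, exp(6*t), 0]
  [0, 0, exp(4*t)]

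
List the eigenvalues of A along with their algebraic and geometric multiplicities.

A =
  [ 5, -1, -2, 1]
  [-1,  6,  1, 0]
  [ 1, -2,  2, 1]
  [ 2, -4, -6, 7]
λ = 5: alg = 4, geom = 2

Step 1 — factor the characteristic polynomial to read off the algebraic multiplicities:
  χ_A(x) = (x - 5)^4

Step 2 — compute geometric multiplicities via the rank-nullity identity g(λ) = n − rank(A − λI):
  rank(A − (5)·I) = 2, so dim ker(A − (5)·I) = n − 2 = 2

Summary:
  λ = 5: algebraic multiplicity = 4, geometric multiplicity = 2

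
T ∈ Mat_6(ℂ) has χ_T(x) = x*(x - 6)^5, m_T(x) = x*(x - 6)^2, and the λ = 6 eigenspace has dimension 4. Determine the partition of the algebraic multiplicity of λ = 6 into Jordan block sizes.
Block sizes for λ = 6: [2, 1, 1, 1]

Step 1 — from the characteristic polynomial, algebraic multiplicity of λ = 6 is 5. From dim ker(T − (6)·I) = 4, there are exactly 4 Jordan blocks for λ = 6.
Step 2 — from the minimal polynomial, the factor (x − 6)^2 tells us the largest block for λ = 6 has size 2.
Step 3 — with total size 5, 4 blocks, and largest block 2, the block sizes (in nonincreasing order) are [2, 1, 1, 1].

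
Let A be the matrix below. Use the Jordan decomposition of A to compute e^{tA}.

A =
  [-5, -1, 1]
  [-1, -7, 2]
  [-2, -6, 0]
e^{tA} =
  [-t*exp(-4*t) + exp(-4*t), -t^2*exp(-4*t) - t*exp(-4*t), t^2*exp(-4*t)/2 + t*exp(-4*t)]
  [-t*exp(-4*t), -t^2*exp(-4*t) - 3*t*exp(-4*t) + exp(-4*t), t^2*exp(-4*t)/2 + 2*t*exp(-4*t)]
  [-2*t*exp(-4*t), -2*t^2*exp(-4*t) - 6*t*exp(-4*t), t^2*exp(-4*t) + 4*t*exp(-4*t) + exp(-4*t)]

Strategy: write A = P · J · P⁻¹ where J is a Jordan canonical form, so e^{tA} = P · e^{tJ} · P⁻¹, and e^{tJ} can be computed block-by-block.

A has Jordan form
J =
  [-4,  1,  0]
  [ 0, -4,  1]
  [ 0,  0, -4]
(up to reordering of blocks).

Per-block formulas:
  For a 3×3 Jordan block J_3(-4): exp(t · J_3(-4)) = e^(-4t)·(I + t·N + (t^2/2)·N^2), where N is the 3×3 nilpotent shift.

After assembling e^{tJ} and conjugating by P, we get:

e^{tA} =
  [-t*exp(-4*t) + exp(-4*t), -t^2*exp(-4*t) - t*exp(-4*t), t^2*exp(-4*t)/2 + t*exp(-4*t)]
  [-t*exp(-4*t), -t^2*exp(-4*t) - 3*t*exp(-4*t) + exp(-4*t), t^2*exp(-4*t)/2 + 2*t*exp(-4*t)]
  [-2*t*exp(-4*t), -2*t^2*exp(-4*t) - 6*t*exp(-4*t), t^2*exp(-4*t) + 4*t*exp(-4*t) + exp(-4*t)]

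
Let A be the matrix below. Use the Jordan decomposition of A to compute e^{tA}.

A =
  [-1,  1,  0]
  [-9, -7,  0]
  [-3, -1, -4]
e^{tA} =
  [3*t*exp(-4*t) + exp(-4*t), t*exp(-4*t), 0]
  [-9*t*exp(-4*t), -3*t*exp(-4*t) + exp(-4*t), 0]
  [-3*t*exp(-4*t), -t*exp(-4*t), exp(-4*t)]

Strategy: write A = P · J · P⁻¹ where J is a Jordan canonical form, so e^{tA} = P · e^{tJ} · P⁻¹, and e^{tJ} can be computed block-by-block.

A has Jordan form
J =
  [-4,  1,  0]
  [ 0, -4,  0]
  [ 0,  0, -4]
(up to reordering of blocks).

Per-block formulas:
  For a 2×2 Jordan block J_2(-4): exp(t · J_2(-4)) = e^(-4t)·(I + t·N), where N is the 2×2 nilpotent shift.
  For a 1×1 block at λ = -4: exp(t · [-4]) = [e^(-4t)].

After assembling e^{tJ} and conjugating by P, we get:

e^{tA} =
  [3*t*exp(-4*t) + exp(-4*t), t*exp(-4*t), 0]
  [-9*t*exp(-4*t), -3*t*exp(-4*t) + exp(-4*t), 0]
  [-3*t*exp(-4*t), -t*exp(-4*t), exp(-4*t)]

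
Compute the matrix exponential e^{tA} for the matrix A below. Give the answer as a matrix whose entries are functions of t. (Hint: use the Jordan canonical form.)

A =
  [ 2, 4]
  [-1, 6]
e^{tA} =
  [-2*t*exp(4*t) + exp(4*t), 4*t*exp(4*t)]
  [-t*exp(4*t), 2*t*exp(4*t) + exp(4*t)]

Strategy: write A = P · J · P⁻¹ where J is a Jordan canonical form, so e^{tA} = P · e^{tJ} · P⁻¹, and e^{tJ} can be computed block-by-block.

A has Jordan form
J =
  [4, 1]
  [0, 4]
(up to reordering of blocks).

Per-block formulas:
  For a 2×2 Jordan block J_2(4): exp(t · J_2(4)) = e^(4t)·(I + t·N), where N is the 2×2 nilpotent shift.

After assembling e^{tJ} and conjugating by P, we get:

e^{tA} =
  [-2*t*exp(4*t) + exp(4*t), 4*t*exp(4*t)]
  [-t*exp(4*t), 2*t*exp(4*t) + exp(4*t)]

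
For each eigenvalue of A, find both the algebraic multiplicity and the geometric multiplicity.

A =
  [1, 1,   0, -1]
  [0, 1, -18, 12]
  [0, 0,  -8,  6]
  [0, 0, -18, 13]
λ = 1: alg = 3, geom = 2; λ = 4: alg = 1, geom = 1

Step 1 — factor the characteristic polynomial to read off the algebraic multiplicities:
  χ_A(x) = (x - 4)*(x - 1)^3

Step 2 — compute geometric multiplicities via the rank-nullity identity g(λ) = n − rank(A − λI):
  rank(A − (1)·I) = 2, so dim ker(A − (1)·I) = n − 2 = 2
  rank(A − (4)·I) = 3, so dim ker(A − (4)·I) = n − 3 = 1

Summary:
  λ = 1: algebraic multiplicity = 3, geometric multiplicity = 2
  λ = 4: algebraic multiplicity = 1, geometric multiplicity = 1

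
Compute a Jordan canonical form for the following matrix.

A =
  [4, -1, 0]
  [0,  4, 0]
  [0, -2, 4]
J_2(4) ⊕ J_1(4)

The characteristic polynomial is
  det(x·I − A) = x^3 - 12*x^2 + 48*x - 64 = (x - 4)^3

Eigenvalues and multiplicities (the geometric multiplicity of λ is n − rank(A − λI), which equals the number of Jordan blocks for λ):
  λ = 4: algebraic multiplicity = 3, geometric multiplicity = 2

Determining the block sizes for each eigenvalue:
  λ = 4: 2 blocks summing to 3 forces exactly one block of size 2 and the rest size 1 → block sizes [2, 1]

Assembling the blocks gives a Jordan form
J =
  [4, 1, 0]
  [0, 4, 0]
  [0, 0, 4]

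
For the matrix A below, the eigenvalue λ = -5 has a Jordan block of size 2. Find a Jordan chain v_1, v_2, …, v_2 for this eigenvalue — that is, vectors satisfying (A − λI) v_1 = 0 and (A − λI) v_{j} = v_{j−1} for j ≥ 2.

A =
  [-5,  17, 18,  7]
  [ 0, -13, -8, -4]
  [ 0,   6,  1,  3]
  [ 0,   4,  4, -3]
A Jordan chain for λ = -5 of length 2:
v_1 = (17, -8, 6, 4)ᵀ
v_2 = (0, 1, 0, 0)ᵀ

Let N = A − (-5)·I. We want v_2 with N^2 v_2 = 0 but N^1 v_2 ≠ 0; then v_{j-1} := N · v_j for j = 2, …, 2.

Pick v_2 = (0, 1, 0, 0)ᵀ.
Then v_1 = N · v_2 = (17, -8, 6, 4)ᵀ.

Sanity check: (A − (-5)·I) v_1 = (0, 0, 0, 0)ᵀ = 0. ✓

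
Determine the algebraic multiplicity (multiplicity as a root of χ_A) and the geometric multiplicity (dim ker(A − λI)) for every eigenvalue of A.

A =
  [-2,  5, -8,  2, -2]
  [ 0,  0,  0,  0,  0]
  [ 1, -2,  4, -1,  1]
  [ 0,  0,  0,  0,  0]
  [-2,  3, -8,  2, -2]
λ = 0: alg = 5, geom = 3

Step 1 — factor the characteristic polynomial to read off the algebraic multiplicities:
  χ_A(x) = x^5

Step 2 — compute geometric multiplicities via the rank-nullity identity g(λ) = n − rank(A − λI):
  rank(A − (0)·I) = 2, so dim ker(A − (0)·I) = n − 2 = 3

Summary:
  λ = 0: algebraic multiplicity = 5, geometric multiplicity = 3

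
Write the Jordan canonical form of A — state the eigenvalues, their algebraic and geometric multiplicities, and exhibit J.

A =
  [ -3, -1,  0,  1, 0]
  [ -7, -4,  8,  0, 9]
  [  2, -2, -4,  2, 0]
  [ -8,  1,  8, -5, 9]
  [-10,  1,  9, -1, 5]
J_2(-4) ⊕ J_2(-4) ⊕ J_1(5)

The characteristic polynomial is
  det(x·I − A) = x^5 + 11*x^4 + 16*x^3 - 224*x^2 - 1024*x - 1280 = (x - 5)*(x + 4)^4

Eigenvalues and multiplicities (the geometric multiplicity of λ is n − rank(A − λI), which equals the number of Jordan blocks for λ):
  λ = -4: algebraic multiplicity = 4, geometric multiplicity = 2
  λ = 5: algebraic multiplicity = 1, geometric multiplicity = 1

Determining the block sizes for each eigenvalue:
  λ = -4: with am = 4 and gm = 2, the partition is not yet determined (e.g. several partitions of 4 into 2 parts exist). Let N = A − (-4)·I. Computing rank(N^1) = 3, rank(N^2) = 1; the number of blocks of size ≥ j is rank(N^{j−1}) − rank(N^j), giving [2, 2]. So we have 2 block(s) of size 2 → block sizes [2, 2]
  λ = 5: one block (gm = 1), so the single block has size am = 1 → block sizes [1]

Assembling the blocks gives a Jordan form
J =
  [-4,  1,  0,  0, 0]
  [ 0, -4,  0,  0, 0]
  [ 0,  0, -4,  1, 0]
  [ 0,  0,  0, -4, 0]
  [ 0,  0,  0,  0, 5]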